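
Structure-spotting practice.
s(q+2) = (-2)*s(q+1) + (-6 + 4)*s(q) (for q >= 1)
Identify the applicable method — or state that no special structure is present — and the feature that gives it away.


Method: the characteristic-root method — shift-invariance with fixed coefficients calls for exponential trials; the characteristic polynomial finds every r^q.


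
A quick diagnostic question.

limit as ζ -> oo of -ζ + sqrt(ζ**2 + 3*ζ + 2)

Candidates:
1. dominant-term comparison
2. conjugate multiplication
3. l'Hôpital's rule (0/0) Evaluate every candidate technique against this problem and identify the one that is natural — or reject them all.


Technique: conjugate multiplication — this difference gives up after one conjugate multiplication — the radical structure cancels against its conjugate.
- dominant-term comparison — this limit is not decided by comparing polynomial growth at infinity.
- conjugate multiplication: yes — fits the structure here.
- l'Hôpital's rule (0/0): the expression is a difference driving to ∞ − ∞, not a 0/0 quotient — there is no ratio for the rule to differentiate.


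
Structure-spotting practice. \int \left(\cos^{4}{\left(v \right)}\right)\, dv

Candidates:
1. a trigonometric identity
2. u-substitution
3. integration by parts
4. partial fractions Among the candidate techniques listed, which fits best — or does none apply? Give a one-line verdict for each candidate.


Technique: a trigonometric identity — \cos^{4}{\left(v \right)} is an even power — the power-reduction identity rewrites it into first-degree cosines.
- a trigonometric identity: yes — fits the structure here.
- u-substitution — no subexpression of the integrand pairs with its own derivative as a factor — individual terms may offer their own substitutions, but any change of variable covering the whole integral would have to be constructed from outside the expression.
- integration by parts — not the natural route: no polynomial-kernel product appears — a recursive parts reduction of the trigonometric product exists, but the identity rewrite is direct.
- partial fractions: the expression is not a ratio of polynomials that decomposes further.


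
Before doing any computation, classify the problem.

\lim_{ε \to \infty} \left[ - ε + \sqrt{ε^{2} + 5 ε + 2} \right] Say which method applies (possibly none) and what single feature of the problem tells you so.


Technique: conjugate multiplication — \sqrt{ε^{2} + 5 ε + 2} and ε both blow up, but their difference is tame once the conjugate rationalizes it.


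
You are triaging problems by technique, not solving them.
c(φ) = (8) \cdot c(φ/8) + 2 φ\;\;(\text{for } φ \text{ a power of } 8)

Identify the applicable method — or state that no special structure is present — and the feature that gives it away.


Method: the master substitution — treat m = log base 8 of φ as the new clock: one recursion step advances m by one while φ scales by 8.


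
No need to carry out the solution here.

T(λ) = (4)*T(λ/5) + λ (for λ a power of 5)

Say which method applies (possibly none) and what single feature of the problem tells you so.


Best approach: the master substitution — recursion at λ/5 is multiplicative in the index; logarithmic reindexing via λ = 5^m linearizes it.


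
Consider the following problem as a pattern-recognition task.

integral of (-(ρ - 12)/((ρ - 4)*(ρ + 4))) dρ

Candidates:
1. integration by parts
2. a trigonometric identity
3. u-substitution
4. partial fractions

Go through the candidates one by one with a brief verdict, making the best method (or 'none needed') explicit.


Method: partial fractions — the bottom factors while the top stays lower-degree — split into simple fractions and integrate piece by piece.
- integration by parts: no split into a nonconstant polynomial times one of the standard kernels — exp, sine, or cosine of a linear argument, or a logarithm — applies here.
- a trigonometric identity: there is no trigonometric structure at all — the integrand carries no sine or cosine to rewrite.
- u-substitution: no subexpression of the integrand serves as a whole-integral substitution inner — individual terms may offer their own, but none carries its derivative as a factor of the full integrand; a working change of variable would have to be constructed from outside the expression.
- partial fractions: yes — fits the structure here.


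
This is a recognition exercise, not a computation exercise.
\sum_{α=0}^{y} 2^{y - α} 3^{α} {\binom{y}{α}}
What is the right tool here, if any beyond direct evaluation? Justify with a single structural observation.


Method: the binomial theorem — terms weighting {\binom{y}{α}} against matched powers of 3 and 2 reassemble into (3 + 2)^y by the binomial theorem.


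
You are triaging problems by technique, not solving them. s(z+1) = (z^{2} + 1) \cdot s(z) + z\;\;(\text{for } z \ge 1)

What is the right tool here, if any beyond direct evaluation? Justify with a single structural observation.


Verdict: a summation factor — first-order linear but the coefficient z^{2} + 1 moves with the index — divide by the cumulative product and telescope.


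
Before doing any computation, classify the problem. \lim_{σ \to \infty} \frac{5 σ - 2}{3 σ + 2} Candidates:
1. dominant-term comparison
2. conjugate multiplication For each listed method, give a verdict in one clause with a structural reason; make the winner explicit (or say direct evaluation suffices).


Best approach: dominant-term comparison — growth-rate triage: the leading powers of σ decide the limit, everything else is noise.
- dominant-term comparison — a fit — the right tool for this form.
- conjugate multiplication — no divergent radical difference is present for a conjugate pair to cancel.


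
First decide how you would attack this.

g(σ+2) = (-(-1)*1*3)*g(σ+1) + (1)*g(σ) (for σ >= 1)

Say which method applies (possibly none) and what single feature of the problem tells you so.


Diagnosis: the characteristic-root method — the recurrence is linear and homogeneous with constant coefficients, so the ansatz r^σ turns it into a polynomial equation for r.


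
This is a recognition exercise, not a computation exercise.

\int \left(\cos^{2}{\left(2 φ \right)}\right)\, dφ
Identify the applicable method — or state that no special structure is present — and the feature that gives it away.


Best approach: a trigonometric identity — apply power reduction to \cos^{2}{\left(2 φ \right)}; each application halves the trigonometric degree.


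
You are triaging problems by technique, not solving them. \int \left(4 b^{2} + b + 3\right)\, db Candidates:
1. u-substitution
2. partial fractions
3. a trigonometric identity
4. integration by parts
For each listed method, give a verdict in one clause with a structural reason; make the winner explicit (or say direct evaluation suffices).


Technique: no special technique — every term is a constant multiple of a power of b; term-wise power-rule integration needs no preliminary transformation.
- u-substitution: any workable substitution here is cosmetic — the integrand is already in directly integrable form.
- partial fractions: there is no rational-function structure to decompose.
- a trigonometric identity — there is no trigonometric structure at all — the integrand carries no sine or cosine to rewrite.
- integration by parts: parts would only shuffle a directly integrable integrand.


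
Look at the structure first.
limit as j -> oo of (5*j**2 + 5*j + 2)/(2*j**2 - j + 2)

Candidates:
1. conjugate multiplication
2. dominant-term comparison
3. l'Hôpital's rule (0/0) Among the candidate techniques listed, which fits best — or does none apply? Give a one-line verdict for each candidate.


Diagnosis: dominant-term comparison — as j grows, only the highest-degree terms matter — compare leading terms and read the limit off.
- conjugate multiplication — rationalization has no target — no divergent radical difference appears.
- dominant-term comparison: yes, a natural case for it.
- l'Hôpital's rule (0/0): viewed as a single quotient this runs to ∞/∞, not the 0/0 clash this candidate addresses; an at-infinity variant of the rule would resolve it, but comparing leading growth reads the answer without differentiating.


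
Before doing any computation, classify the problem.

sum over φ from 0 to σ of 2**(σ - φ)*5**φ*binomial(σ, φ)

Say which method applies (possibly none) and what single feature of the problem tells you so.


Best approach: the binomial theorem — the summand is term φ of a binomial expansion in 5 and 2; the whole sum is a single power.


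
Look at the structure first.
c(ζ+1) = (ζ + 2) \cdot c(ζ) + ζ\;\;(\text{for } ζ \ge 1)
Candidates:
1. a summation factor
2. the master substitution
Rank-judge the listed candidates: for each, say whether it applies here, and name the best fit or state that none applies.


Technique: a summation factor — first-order linear but the coefficient ζ + 2 moves with the index — divide by the cumulative product and telescope.
- a summation factor: yes — fits the structure here.
- the master substitution — there is no divide-the-index recursive argument.


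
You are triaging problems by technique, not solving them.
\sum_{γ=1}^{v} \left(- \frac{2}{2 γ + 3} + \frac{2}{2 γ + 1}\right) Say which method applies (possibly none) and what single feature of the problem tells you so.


Diagnosis: telescoping — the summand is built as \frac{2}{2 γ + 1} minus its own successor — adjacent terms annihilate down the line.


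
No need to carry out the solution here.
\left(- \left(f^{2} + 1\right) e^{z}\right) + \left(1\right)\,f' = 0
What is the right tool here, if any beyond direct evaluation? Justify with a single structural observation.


Technique: separation of variables — one side of the product carries the independent variable, the other the unknown — the textbook separation shape.


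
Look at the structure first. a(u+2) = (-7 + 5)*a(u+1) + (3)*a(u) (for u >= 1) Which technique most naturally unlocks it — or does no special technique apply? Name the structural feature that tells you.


Best approach: the characteristic-root method — the recurrence is linear and homogeneous with constant coefficients, so the ansatz r^u turns it into a polynomial equation for r.


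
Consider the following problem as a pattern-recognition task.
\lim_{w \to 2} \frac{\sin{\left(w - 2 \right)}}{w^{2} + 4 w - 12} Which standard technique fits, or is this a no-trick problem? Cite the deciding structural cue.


Method: l'Hôpital's rule (0/0) — substituting 2 gives 0 over 0; differentiate top and bottom once and re-evaluate. Known elementary limits would finish this too — the rule just bypasses the case analysis.


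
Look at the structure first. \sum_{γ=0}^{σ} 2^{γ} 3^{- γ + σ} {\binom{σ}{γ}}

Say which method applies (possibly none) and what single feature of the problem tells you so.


Technique: the binomial theorem — {\binom{σ}{γ}} weighting matched powers of 2 and 3 is the expanded form of (2 + 3)^σ — fold it back up.


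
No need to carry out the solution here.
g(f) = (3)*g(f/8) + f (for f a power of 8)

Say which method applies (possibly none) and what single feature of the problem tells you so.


Diagnosis: the master substitution — divide-the-index recursion (f/8 inside the call) straightens out once the index is rewritten as 8^m.


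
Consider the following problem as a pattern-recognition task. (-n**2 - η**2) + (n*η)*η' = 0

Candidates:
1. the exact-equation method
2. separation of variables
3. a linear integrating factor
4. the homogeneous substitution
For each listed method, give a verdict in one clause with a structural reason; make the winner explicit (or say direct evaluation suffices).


Technique: the homogeneous substitution — the slope is degree-zero homogeneous: the ratio substitution v = η/n collapses it. A Bernoulli rewrite works here as the equation stands — the homogeneous substitution is the more immediate reading.
- the exact-equation method: the cross partial derivatives disagree, so no single potential exists.
- separation of variables — the two dependences are entangled, not a clean product of one-variable pieces.
- a linear integrating factor — the unknown enters nonlinearly (through a power, a denominator, or a transcendental function), which the linear integrating-factor recipe cannot absorb as-is — any repair would come from a preliminary substitution, not the factor.
- the homogeneous substitution — yes — fits the structure here.


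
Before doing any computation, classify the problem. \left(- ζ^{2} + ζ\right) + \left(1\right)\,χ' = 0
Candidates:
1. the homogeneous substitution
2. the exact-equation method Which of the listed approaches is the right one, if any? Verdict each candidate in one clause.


Diagnosis: no special technique — with χ absent the equation is not coupled at all: direct integration in ζ.
- the homogeneous substitution — rescaling both variables together changes the slope, so no ratio substitution collapses it.
- the exact-equation method — with the unknown absent from both coefficients, the cross-partial test holds emptily — nothing for the exact method to work on.


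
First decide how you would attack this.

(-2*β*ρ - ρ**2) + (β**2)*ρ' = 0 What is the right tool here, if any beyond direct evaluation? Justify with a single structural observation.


Verdict: the homogeneous substitution — the slope is degree-zero homogeneous: the ratio substitution v = ρ/β collapses it. Rearranged, this also fits the Bernoulli template directly; the homogeneous substitution reads the structure without the rearrangement.


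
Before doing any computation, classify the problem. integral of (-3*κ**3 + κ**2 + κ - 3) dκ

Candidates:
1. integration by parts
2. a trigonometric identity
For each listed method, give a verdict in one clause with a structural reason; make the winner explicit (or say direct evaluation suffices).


Method: no special technique — scan for structure and find none: constant multiples of powers of κ, integrate directly.
- integration by parts: splitting off a factor buys nothing — the integrand integrates directly without parts.
- a trigonometric identity: no sine or cosine appears, so there is nothing for a trigonometric identity to act on.


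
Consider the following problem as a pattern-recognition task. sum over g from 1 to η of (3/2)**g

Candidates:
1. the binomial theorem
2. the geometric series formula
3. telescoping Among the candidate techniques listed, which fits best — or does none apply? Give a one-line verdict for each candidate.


Technique: the geometric series formula — the ratio of consecutive terms is the constant 3/2, independent of the index — a geometric sum.
- the binomial theorem — there is no sum-raised-to-a-power identity hiding in these terms.
- the geometric series formula: applicable, and directly so.
- telescoping: writing out consecutive terms as given produces no pairwise cancellation.


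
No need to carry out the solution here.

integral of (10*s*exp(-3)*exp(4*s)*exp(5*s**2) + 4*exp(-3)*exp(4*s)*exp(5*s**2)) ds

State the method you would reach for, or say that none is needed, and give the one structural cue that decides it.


Diagnosis: u-substitution — collected, the integrand has one factor that is, up to a constant, the derivative of an inner expression the rest depends on — substitute for that inner expression.


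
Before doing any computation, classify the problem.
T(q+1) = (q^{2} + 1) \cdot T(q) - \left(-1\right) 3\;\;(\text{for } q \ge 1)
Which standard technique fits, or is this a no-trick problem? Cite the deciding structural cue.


Technique: a summation factor — it is first-order linear but the coefficient q^{2} + 1 depends on the index, so multiply through by a summation factor to telescope it.


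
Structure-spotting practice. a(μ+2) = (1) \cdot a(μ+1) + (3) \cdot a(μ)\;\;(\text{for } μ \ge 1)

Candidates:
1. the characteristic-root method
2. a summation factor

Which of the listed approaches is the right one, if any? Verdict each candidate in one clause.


Verdict: the characteristic-root method — the recurrence is linear and homogeneous with constant coefficients, so the ansatz r^μ turns it into a polynomial equation for r.
- the characteristic-root method: a fit — the right tool for this form.
- a summation factor — a summation factor telescopes one-step recursions; this one carries higher-order memory.


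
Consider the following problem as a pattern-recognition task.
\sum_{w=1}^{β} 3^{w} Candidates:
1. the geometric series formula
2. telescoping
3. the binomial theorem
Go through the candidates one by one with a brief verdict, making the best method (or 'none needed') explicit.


Verdict: the geometric series formula — consecutive terms stand in a fixed index-free ratio — the geometric sum formula closes it.
- the geometric series formula — yes, a natural case for it.
- telescoping — the summand is not presented as a shifted difference — a telescoping rewrite may exist, but the displayed structure does not offer one.
- the binomial theorem — the terms do not reassemble into a binomial power.


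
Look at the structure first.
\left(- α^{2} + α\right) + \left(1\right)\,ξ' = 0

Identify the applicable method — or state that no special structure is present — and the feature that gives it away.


Method: no special technique — solved for the derivative, no ξ appears — this is antidifferentiation in α wearing ODE clothing.


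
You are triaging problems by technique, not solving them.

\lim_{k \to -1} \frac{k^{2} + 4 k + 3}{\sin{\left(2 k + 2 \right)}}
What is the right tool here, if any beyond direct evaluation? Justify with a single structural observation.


Technique: l'Hôpital's rule (0/0) — the 0/0 form at -1 is the signature situation for l'Hôpital's rule. Expanding numerator and denominator to first order gives the same value — the rule automates exactly that.


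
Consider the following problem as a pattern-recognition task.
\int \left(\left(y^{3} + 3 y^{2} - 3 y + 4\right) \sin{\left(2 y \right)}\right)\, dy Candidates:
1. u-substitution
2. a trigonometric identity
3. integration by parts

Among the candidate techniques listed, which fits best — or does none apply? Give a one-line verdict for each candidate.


Best approach: integration by parts — y^{3} + 3 y^{2} - 3 y + 4 dies after finitely many derivatives while \sin{\left(2 y \right)} cycles under integration — the tabular/parts setup.
- u-substitution: no subexpression of the integrand serves as a whole-integral substitution inner — individual terms may offer their own, but none carries its derivative as a factor of the full integrand; a working change of variable would have to be constructed from outside the expression.
- a trigonometric identity: the trigonometric factor has no even power to reduce and no cross-frequency product to convert — the standard power-reduction and product-to-sum identities do not engage it.
- integration by parts — yes — fits the structure here.


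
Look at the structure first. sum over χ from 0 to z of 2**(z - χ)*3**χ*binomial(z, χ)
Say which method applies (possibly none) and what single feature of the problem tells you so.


Best approach: the binomial theorem — the summand is term χ of a binomial expansion in 3 and 2; the whole sum is a single power.


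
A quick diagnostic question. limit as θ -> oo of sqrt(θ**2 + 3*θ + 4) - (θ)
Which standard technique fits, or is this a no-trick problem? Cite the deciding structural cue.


Technique: conjugate multiplication — the difference sqrt(θ**2 + 3*θ + 4) - θ is an ∞ − ∞ stalemate; its conjugate partner breaks the tie.


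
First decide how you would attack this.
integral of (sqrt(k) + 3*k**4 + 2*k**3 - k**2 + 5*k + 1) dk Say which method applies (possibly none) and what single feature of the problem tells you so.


Technique: no special technique — the integrand is a sum of constant multiples of powers of k — integrate term by term.


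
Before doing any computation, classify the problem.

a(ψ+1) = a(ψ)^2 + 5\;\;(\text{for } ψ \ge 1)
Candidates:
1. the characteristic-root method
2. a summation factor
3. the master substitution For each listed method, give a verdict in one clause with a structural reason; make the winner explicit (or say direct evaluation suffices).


Verdict: no special technique — the map from one term to the next is curved, not linear, so linear closed-form machinery does not attach.
- the characteristic-root method — the recursion is nonlinear in the sequence values, so no linear-modes ansatz applies.
- a summation factor: the recursion is nonlinear — outside the first-order linear family a summation factor addresses.
- the master substitution — there is no divide-the-index recursive argument.


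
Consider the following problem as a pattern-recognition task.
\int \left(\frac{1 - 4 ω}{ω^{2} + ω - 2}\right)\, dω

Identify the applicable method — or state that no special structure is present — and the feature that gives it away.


Best approach: partial fractions — the denominator ω^{2} + ω - 2 factors, so the quotient decomposes into elementary partial fractions term by term.


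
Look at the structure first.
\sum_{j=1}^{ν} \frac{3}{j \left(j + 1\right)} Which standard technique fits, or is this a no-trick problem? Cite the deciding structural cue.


Method: telescoping — \frac{3}{j \left(j + 1\right)} decomposes into shift-paired simple fractions; the series telescopes to finitely many boundary pieces.


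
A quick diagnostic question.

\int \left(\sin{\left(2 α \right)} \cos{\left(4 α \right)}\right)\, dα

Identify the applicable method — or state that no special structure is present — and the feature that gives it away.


Best approach: a trigonometric identity — \sin{\left(2 α \right)} \cos{\left(4 α \right)} mixes two frequencies; the product-to-sum identity splits it into single-frequency sinusoids.


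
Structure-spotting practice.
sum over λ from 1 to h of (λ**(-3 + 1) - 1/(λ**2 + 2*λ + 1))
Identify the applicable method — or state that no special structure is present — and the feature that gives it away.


Method: telescoping — a difference of consecutive values of one function (λ**(-3 + 1) at one index and the next) — telescoping by construction.


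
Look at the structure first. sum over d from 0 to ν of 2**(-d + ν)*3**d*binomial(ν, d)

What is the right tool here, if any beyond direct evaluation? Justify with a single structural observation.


Technique: the binomial theorem — binomial(ν, d) weighting matched powers of 3 and 2 is the expanded form of (3 + 2)^ν — fold it back up.


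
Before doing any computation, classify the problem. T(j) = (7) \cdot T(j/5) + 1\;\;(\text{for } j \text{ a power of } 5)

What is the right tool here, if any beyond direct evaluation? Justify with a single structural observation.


Technique: the master substitution — the argument shrinks by the factor 5, so measure the index on a logarithmic scale and the recursion becomes a shift.


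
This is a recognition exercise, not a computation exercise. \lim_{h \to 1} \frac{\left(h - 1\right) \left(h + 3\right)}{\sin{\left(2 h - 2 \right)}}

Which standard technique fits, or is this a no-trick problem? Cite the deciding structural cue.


Diagnosis: l'Hôpital's rule (0/0) — substituting 1 gives 0 over 0; differentiate top and bottom once and re-evaluate. Known elementary limits would finish this too — the rule just bypasses the case analysis.


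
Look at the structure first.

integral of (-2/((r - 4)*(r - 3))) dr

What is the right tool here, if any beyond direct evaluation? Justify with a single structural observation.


Verdict: partial fractions — a proper rational integrand whose denominator splits into simpler factors — decompose into partial fractions first.


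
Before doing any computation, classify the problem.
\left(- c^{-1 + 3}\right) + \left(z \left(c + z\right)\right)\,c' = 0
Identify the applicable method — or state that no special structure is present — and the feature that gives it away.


Verdict: the homogeneous substitution — the slope's numerator and denominator share total degree; set v = c/z and the equation drops to separable form. A Bernoulli-style rewrite — possibly after exchanging which variable is treated as dependent — would work as well; the homogeneous substitution is the more immediate reading here.


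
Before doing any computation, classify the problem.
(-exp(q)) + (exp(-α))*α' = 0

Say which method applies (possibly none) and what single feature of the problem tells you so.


Best approach: separation of variables — all dependence on the two variables factors apart, the defining separable shape. The cross-partial test also passes here (vacuously, each side single-variable); the potential-function route would work, separation is simply more immediate.


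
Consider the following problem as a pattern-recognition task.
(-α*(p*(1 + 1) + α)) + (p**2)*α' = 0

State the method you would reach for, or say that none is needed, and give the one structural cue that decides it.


Verdict: the homogeneous substitution — the slope is degree-zero homogeneous: the ratio substitution v = α/p collapses it. A Bernoulli substitution is a fair alternative on this equation directly; the homogeneous reading takes it as given.


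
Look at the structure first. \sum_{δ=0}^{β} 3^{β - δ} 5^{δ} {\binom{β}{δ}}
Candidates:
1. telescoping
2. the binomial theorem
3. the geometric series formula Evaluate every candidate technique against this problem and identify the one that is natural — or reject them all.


Verdict: the binomial theorem — the summand is term δ of a binomial expansion in 5 and 3; the whole sum is a single power.
- telescoping: the summand is not presented as a shifted difference — a telescoping rewrite may exist, but the displayed structure does not offer one.
- the binomial theorem — applicable, and directly so.
- the geometric series formula — no single multiplier carries one term to the next throughout the sum.


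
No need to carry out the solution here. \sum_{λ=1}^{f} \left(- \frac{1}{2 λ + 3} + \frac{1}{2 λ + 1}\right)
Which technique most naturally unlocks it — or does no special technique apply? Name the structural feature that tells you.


Verdict: telescoping — each term adds \frac{1}{2 λ + 1} and subtracts the same expression advanced one index; that subtracted piece cancels against the next term's added copy — only the boundary terms survive.


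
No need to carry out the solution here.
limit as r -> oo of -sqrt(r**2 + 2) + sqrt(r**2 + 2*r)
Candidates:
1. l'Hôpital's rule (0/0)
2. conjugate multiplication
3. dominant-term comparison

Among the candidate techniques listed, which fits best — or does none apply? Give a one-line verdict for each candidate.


Method: conjugate multiplication — two divergent pieces with a minus sign between them and a radical in the mix: rationalize sqrt(r**2 + 2*r) - sqrt(r**2 + 2) before any limit law applies.
- l'Hôpital's rule (0/0) — substitution produces ∞ − ∞ rather than a vanishing quotient; the rule needs a 0/0 ratio to act on.
- conjugate multiplication: applicable, and directly so.
- dominant-term comparison — leading-power comparison does not apply to this form.


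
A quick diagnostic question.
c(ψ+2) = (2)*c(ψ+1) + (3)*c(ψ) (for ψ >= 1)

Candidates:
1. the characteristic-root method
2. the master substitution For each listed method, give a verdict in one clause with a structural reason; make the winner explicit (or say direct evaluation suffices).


Technique: the characteristic-root method — the recurrence treats every index alike (constant coefficients, no forcing) — precisely the regime where r^ψ trials close it.
- the characteristic-root method: applies; the problem has the shape this method handles.
- the master substitution — no fixed divisor shrinks the index between calls.


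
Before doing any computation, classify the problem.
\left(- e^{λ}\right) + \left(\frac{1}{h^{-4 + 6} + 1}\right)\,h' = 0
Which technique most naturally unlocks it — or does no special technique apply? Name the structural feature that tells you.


Diagnosis: separation of variables — solved for the derivative, the right side splits multiplicatively into a function of each variable alone — divide and integrate each side. One could also solve this as an exact equation; with each coefficient in its own variable, separating is the same work with fewer steps.


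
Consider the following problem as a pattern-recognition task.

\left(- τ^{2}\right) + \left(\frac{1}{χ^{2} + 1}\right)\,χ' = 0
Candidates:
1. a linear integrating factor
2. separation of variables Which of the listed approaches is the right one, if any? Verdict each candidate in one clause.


Diagnosis: separation of variables — a product of single-variable factors, τ^{2} and χ^{2} + 1 — the textbook separable form.
- a linear integrating factor — the unknown enters nonlinearly (through a power, a denominator, or a transcendental function), which the linear integrating-factor recipe cannot absorb as-is — any repair would come from a preliminary substitution, not the factor.
- separation of variables: yes, a natural case for it.


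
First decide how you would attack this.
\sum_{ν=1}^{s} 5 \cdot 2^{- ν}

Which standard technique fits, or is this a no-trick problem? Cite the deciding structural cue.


Best approach: the geometric series formula — consecutive terms stand in a fixed index-free ratio — the geometric sum formula closes it.


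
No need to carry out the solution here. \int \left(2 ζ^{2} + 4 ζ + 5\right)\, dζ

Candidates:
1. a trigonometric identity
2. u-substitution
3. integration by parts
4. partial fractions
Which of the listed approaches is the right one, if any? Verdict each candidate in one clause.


Method: no special technique — scan for structure and find none: constant multiples of powers of ζ, integrate directly.
- a trigonometric identity — there is no trigonometric structure at all — the integrand carries no sine or cosine to rewrite.
- u-substitution — any workable substitution here is cosmetic — the integrand is already in directly integrable form.
- integration by parts — splitting off a factor buys nothing — the integrand integrates directly without parts.
- partial fractions — the expression is not a ratio of polynomials that decomposes further.


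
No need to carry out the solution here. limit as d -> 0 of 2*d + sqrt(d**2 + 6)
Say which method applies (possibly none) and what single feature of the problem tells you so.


Best approach: no special technique — nothing blocks direct substitution at 0: plug in and finish.


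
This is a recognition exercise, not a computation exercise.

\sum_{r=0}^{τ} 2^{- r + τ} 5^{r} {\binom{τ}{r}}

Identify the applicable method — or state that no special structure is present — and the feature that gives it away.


Diagnosis: the binomial theorem — binomial coefficients against complementary powers of 5 and 2: recognize the binomial expansion and resum.


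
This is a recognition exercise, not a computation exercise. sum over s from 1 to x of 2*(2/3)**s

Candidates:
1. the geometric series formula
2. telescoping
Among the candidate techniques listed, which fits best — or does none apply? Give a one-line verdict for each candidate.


Method: the geometric series formula — term-over-term division gives 2/3 every time — index-free ratio, geometric sum formula applies.
- the geometric series formula: a fit — the right tool for this form.
- telescoping — the summand is not presented as a shifted difference — a telescoping rewrite may exist, but the displayed structure does not offer one.


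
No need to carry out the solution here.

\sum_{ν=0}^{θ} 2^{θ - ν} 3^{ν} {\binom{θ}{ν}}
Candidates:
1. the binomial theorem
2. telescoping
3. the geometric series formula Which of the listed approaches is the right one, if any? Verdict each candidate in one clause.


Diagnosis: the binomial theorem — {\binom{θ}{ν}} weighting matched powers of 3 and 2 is the expanded form of (3 + 2)^θ — fold it back up.
- the binomial theorem: yes — fits the structure here.
- telescoping: computed from the summand as displayed, the partial sums build up without the pairwise collapse telescoping exploits.
- the geometric series formula — the term-to-term ratio changes with the index, so the geometric formula cannot close it.


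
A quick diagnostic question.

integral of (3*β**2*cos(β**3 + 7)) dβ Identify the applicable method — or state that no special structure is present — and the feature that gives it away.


Diagnosis: u-substitution — differentiating the inner expression β**3 + 7 produces the factor 3*β**2 up to a constant multiple, so substituting u = β**3 + 7 reduces everything to a one-variable integral in u.


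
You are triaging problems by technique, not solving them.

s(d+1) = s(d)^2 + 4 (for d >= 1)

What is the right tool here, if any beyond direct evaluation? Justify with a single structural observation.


Technique: no special technique — no ansatz, no master substitution, no summation factor survives the nonlinearity here.


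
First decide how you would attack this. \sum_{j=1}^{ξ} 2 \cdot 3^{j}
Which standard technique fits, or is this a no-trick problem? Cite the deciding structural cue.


Verdict: the geometric series formula — each term is 3 times the previous one, so the geometric-series formula applies directly.


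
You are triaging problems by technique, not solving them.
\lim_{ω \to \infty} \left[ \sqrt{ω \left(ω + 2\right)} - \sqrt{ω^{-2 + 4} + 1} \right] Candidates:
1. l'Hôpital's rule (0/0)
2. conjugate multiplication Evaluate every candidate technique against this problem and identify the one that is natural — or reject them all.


Diagnosis: conjugate multiplication — both pieces blow up but their difference is finite; the conjugate trick rationalizes \sqrt{ω \left(ω + 2\right)} - \sqrt{ω^{-2 + 4} + 1}.
- l'Hôpital's rule (0/0): the expression is a difference driving to ∞ − ∞, not a 0/0 quotient — there is no ratio for the rule to differentiate.
- conjugate multiplication — applicable, and directly so.


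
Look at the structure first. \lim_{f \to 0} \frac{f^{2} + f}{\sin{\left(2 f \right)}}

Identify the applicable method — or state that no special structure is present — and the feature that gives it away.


Diagnosis: l'Hôpital's rule (0/0) — both numerator and denominator vanish at 0: the genuine 0/0 indeterminate that l'Hôpital exists for. The standard small-argument limits would also carry it; the rule is the systematic route.


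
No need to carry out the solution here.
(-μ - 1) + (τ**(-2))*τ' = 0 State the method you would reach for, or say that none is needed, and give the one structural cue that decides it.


Verdict: separation of variables — one side of the product carries the independent variable, the other the unknown — the textbook separation shape. An exactness check succeeds on this form as well — separation and the potential function arrive at the same answer, separation more directly.


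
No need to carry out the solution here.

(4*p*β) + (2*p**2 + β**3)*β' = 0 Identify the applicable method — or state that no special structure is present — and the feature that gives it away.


Technique: the exact-equation method — check exactness first: here it holds (4*p*β, 2*p**2 + β**3 have matching cross partials), so no integrating factor is needed.


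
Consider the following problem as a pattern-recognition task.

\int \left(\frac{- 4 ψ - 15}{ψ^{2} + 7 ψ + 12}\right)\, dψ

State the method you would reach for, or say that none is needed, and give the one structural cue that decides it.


Diagnosis: partial fractions — the bottom, ψ^{2} + 7 ψ + 12, comes apart into simple factors, and a proper rational function over split factors decomposes.


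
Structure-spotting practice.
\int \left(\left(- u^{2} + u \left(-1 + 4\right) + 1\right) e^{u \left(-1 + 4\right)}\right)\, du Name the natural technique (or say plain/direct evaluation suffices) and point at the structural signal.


Verdict: integration by parts — the integrand splits as (- u^{2} + u \left(-1 + 4\right) + 1) times e^{u \left(-1 + 4\right)} — repeatedly differentiating the polynomial part kills it, which is the parts ladder.


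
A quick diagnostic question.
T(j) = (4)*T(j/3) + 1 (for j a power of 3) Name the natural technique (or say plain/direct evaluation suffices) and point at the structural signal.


Technique: the master substitution — index division is the fingerprint: j/3 in the recursive call means substitute j = 3^m.


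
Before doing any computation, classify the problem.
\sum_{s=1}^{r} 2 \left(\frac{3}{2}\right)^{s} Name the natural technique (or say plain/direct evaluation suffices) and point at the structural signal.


Method: the geometric series formula — term-over-term division gives \frac{3}{2} every time — index-free ratio, geometric sum formula applies.


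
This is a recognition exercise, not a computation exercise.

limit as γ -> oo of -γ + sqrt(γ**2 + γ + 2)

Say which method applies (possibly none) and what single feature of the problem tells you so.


Verdict: conjugate multiplication — turning the difference into a conjugate-rationalized ratio makes the limit readable.


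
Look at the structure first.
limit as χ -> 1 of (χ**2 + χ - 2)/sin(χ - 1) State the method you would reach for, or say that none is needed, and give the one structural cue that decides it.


Verdict: l'Hôpital's rule (0/0) — numerator and denominator both vanish at 1 — a genuine 0/0 form, which is exactly when l'Hôpital applies. Known elementary limits would finish this too — the rule just bypasses the case analysis.


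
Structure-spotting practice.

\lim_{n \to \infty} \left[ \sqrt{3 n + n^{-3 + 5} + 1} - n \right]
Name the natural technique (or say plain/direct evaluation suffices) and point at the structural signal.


Method: conjugate multiplication — neither \sqrt{3 n + n^{-3 + 5} + 1} nor n converges alone, so rewrite their difference as a conjugate-rationalized quotient first.


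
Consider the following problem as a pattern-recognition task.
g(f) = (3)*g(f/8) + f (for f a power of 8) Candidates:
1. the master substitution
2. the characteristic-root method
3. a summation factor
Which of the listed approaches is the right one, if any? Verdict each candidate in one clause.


Method: the master substitution — the argument f/8 divides the index by 8; the standard f = 8^m substitution converts it to a constant-shift recurrence.
- the master substitution — yes, a natural case for it.
- the characteristic-root method: the recursion divides its index rather than shifting it — outside the constant-shift family the root method covers.
- a summation factor: a divided-index call is outside the fixed-shift first-order family a summation factor normalizes.


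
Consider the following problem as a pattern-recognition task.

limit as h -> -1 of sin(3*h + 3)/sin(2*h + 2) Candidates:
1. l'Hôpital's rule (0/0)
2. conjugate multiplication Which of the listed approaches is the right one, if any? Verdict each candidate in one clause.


Method: l'Hôpital's rule (0/0) — both numerator and denominator vanish at -1: the genuine 0/0 indeterminate that l'Hôpital exists for. Known elementary limits would finish this too — the rule just bypasses the case analysis.
- l'Hôpital's rule (0/0): applicable, and directly so.
- conjugate multiplication: there are no radicals in tension whose conjugate would simplify matters.
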